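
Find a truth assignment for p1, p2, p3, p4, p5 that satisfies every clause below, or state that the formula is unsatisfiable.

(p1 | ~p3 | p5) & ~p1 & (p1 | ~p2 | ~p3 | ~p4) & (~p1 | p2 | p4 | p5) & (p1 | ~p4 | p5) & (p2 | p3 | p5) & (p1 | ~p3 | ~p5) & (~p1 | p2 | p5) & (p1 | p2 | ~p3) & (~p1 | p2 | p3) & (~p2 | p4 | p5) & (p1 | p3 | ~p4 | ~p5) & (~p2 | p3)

p1 = False, p2 = False, p3 = False, p4 = False, p5 = True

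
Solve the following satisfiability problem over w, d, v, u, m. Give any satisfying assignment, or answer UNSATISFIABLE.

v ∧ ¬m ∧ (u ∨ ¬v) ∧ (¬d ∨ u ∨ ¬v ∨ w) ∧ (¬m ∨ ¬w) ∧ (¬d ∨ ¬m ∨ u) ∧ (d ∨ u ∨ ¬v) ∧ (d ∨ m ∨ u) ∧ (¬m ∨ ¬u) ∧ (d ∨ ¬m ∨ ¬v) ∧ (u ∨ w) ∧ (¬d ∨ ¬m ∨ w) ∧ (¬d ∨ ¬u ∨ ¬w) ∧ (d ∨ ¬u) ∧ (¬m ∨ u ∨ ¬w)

w=F, d=T, v=T, u=T, m=F

Unit clause (v) forces v = True.
Unit clause (¬m) forces m = False.
In (u ∨ ¬v) only u is left, so u = True.
In (d ∨ ¬u) only d is left, so d = True.
In (¬d ∨ ¬u ∨ ¬w) only ¬w is left, so w = False.
All clauses satisfied.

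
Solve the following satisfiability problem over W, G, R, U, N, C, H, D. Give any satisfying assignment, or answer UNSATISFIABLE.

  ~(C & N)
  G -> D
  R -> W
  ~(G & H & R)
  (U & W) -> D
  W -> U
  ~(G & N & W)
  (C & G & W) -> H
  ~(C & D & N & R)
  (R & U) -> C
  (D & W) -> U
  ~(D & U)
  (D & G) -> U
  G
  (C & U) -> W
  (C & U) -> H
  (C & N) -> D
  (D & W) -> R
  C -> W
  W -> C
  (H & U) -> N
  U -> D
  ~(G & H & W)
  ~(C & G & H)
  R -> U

The formula is unsatisfiable.

Case G = True:
  (D | ~G) forces D = True.
  (~D | ~G | U) forces U = True.
  Clause (~D | ~U) is falsified — contradiction.
Case G = False:
  Clause (G) is falsified — contradiction.
Both cases fail, so the formula is unsatisfiable.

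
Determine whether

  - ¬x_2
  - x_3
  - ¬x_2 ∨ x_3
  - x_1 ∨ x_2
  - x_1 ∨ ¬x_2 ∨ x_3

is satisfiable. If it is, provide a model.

Unit clause (¬x_2) forces x_2 = False.
Unit clause (x_3) forces x_3 = True.
In (x_1 ∨ x_2) only x_1 is left, so x_1 = True.
All clauses satisfied.

x_1 = True, x_2 = False, x_3 = True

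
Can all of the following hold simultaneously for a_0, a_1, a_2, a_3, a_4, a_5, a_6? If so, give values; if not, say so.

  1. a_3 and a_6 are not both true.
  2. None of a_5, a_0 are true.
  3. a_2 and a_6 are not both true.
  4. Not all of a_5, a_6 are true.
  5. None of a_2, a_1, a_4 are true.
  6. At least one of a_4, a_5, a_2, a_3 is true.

a_0 = False, a_1 = False, a_2 = False, a_3 = True, a_4 = False, a_5 = False, a_6 = False

  (1) a_3=T, a_6=F — not both ✓
  (2) {a_5, a_0}: 0 true — none ✓
  (3) a_2=F, a_6=F — not both ✓
  (4) {a_5, a_6}: 0/2 true — not all ✓
  (5) {a_2, a_1, a_4}: 0 true — none ✓
  (6) {a_4, a_5, a_2, a_3}: 1 true — at least one ✓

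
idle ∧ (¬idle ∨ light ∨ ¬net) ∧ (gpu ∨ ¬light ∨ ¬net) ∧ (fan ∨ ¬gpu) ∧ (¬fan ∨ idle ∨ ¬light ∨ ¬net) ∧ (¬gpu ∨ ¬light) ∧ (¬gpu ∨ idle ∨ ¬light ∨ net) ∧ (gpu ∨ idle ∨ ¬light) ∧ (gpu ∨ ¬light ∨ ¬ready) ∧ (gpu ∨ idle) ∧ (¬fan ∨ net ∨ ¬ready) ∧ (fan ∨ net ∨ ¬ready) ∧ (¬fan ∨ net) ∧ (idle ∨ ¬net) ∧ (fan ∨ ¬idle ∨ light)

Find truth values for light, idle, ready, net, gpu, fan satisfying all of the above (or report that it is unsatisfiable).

light: True; idle: True; ready: False; net: False; gpu: False; fan: False

Unit clause (idle) forces idle = True.
Set light = True.
  then (¬gpu ∨ ¬light) forces gpu = False.
  then (gpu ∨ ¬light ∨ ¬ready) forces ready = False.
  then (gpu ∨ ¬light ∨ ¬net) forces net = False.
  then (¬fan ∨ net) forces fan = False.
All clauses satisfied.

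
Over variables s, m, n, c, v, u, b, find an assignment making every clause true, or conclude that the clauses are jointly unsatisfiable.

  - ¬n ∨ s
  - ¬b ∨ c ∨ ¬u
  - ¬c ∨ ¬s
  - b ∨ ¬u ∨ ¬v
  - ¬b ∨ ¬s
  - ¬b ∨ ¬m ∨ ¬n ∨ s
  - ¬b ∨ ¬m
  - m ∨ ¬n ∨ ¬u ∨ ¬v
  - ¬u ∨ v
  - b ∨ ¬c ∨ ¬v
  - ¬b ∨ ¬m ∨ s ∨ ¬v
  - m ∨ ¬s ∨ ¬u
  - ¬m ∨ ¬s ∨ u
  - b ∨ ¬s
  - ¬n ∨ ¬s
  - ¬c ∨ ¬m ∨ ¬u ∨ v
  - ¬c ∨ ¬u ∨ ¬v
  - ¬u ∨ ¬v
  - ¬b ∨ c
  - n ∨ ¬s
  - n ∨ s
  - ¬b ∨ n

Case n = True:
  (¬n ∨ s) forces s = True.
  Clause (¬n ∨ ¬s) is falsified — contradiction.
Case n = False:
  (n ∨ ¬s) forces s = False.
  Clause (n ∨ s) is falsified — contradiction.
Both cases fail, so the formula is unsatisfiable.

UNSATISFIABLE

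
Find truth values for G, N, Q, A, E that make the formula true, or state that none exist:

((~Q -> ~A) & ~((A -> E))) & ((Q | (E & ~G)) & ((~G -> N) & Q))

G: True, N: True, Q: True, A: True, E: False

  (~Q -> ~A) & ~((A -> E)) = True
    ~Q -> ~A = True
      ~Q = False
      ~A = False
    ~((A -> E)) = True
      A -> E = False
  (Q | (E & ~G)) & ((~G -> N) & Q) = True
    Q | (E & ~G) = True
      E & ~G = False
        ~G = False
    (~G -> N) & Q = True
      ~G -> N = True
        ~G = False
Both conjuncts True, so the formula holds.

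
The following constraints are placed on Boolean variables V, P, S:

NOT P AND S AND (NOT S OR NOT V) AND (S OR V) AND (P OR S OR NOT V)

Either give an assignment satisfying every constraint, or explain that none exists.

V: False; P: False; S: True

Unit clause (NOT P) forces P = False.
Unit clause (S) forces S = True.
In (NOT S OR NOT V) only NOT V is left, so V = False.
Check each clause:
  (NOT P): NOT P holds.
  (S): S holds.
  (NOT S OR NOT V): NOT V holds.
  (S OR V): S holds.
  (P OR S OR NOT V): S holds.
All clauses satisfied.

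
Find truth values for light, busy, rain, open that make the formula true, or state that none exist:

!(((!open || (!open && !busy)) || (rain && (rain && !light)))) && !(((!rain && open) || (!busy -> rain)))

UNSATISFIABLE

Case rain = True: the conjunct !(((!rain && open) || (!busy -> rain))) becomes !((False || True)) = False.
Case rain = False: the formula simplifies to !((!open || (!open && !busy))) && !((open || busy)).
  open = True: the conjunct !((open || busy)) becomes !((True || busy)) = False.
  open = False: the conjunct !((!open || (!open && !busy))) becomes !((True || !busy)) = False.
Both cases fail — unsatisfiable.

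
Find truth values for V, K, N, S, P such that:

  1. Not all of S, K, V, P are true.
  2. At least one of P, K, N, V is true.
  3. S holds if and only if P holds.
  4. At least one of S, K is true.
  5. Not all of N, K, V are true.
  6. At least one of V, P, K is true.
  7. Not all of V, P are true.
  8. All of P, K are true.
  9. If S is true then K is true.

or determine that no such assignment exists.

V = False; K = True; N = True; S = True; P = True

  (1) {S, K, V, P}: 3/4 true — not all ✓
  (2) {P, K, N, V}: 3 true — at least one ✓
  (3) S=T, P=T — same ✓
  (4) {S, K}: 2 true — at least one ✓
  (5) {N, K, V}: 2/3 true — not all ✓
  (6) {V, P, K}: 2 true — at least one ✓
  (7) {V, P}: 1/2 true — not all ✓
  (8) {P, K}: all 2 true ✓
  (9) S=T ⇒ K: T ✓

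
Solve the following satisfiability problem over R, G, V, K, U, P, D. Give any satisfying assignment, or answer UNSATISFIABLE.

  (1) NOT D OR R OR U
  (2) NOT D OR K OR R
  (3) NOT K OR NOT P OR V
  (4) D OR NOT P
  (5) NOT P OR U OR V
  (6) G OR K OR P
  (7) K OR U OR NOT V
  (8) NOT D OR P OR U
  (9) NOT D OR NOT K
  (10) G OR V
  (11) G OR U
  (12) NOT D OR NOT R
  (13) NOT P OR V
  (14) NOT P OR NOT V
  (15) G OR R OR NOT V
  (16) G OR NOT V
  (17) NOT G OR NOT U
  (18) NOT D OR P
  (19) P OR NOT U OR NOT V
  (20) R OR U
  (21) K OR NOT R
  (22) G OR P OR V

R: True; G: True; V: False; K: True; U: False; P: False; D: False

Try R = False:
  (R OR U) forces U = True.
  (NOT G OR NOT U) forces G = False.
  (G OR V) forces V = True.
  clause (G OR R OR NOT V) is falsified — backtrack.
So R = True.
  then (NOT D OR NOT R) forces D = False.
  then (K OR NOT R) forces K = True.
  then (D OR NOT P) forces P = False.
Set G = True.
  then (NOT G OR NOT U) forces U = False.
Set V = False.
All clauses satisfied.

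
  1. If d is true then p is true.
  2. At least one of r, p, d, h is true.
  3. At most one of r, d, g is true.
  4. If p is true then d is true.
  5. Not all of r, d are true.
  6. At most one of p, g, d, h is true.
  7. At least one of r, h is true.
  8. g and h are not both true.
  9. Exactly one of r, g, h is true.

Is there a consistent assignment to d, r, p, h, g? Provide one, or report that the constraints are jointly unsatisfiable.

d = False, r = False, p = False, h = True, g = False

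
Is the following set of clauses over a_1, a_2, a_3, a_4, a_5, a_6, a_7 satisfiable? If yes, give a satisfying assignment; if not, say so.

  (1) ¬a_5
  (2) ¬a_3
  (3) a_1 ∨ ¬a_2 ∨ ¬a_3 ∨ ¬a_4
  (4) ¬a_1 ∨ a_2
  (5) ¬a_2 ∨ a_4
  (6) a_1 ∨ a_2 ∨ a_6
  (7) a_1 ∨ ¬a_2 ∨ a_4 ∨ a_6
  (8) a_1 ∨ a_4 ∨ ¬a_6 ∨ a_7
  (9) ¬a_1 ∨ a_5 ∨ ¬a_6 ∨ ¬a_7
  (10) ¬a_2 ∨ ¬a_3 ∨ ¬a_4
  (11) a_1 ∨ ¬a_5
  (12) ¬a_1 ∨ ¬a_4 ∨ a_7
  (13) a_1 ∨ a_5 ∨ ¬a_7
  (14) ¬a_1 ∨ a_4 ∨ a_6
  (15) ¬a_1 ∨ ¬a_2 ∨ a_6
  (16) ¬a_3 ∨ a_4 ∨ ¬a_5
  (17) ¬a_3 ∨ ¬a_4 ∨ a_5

a_1 = False, a_2 = True, a_3 = False, a_4 = True, a_5 = False, a_6 = True, a_7 = False

Unit clause (¬a_5) forces a_5 = False.
Unit clause (¬a_3) forces a_3 = False.
Try a_1 = True:
  (¬a_1 ∨ a_2) forces a_2 = True.
  (¬a_2 ∨ a_4) forces a_4 = True.
  (¬a_1 ∨ ¬a_4 ∨ a_7) forces a_7 = True.
  (¬a_1 ∨ a_5 ∨ ¬a_6 ∨ ¬a_7) forces a_6 = False.
  clause (¬a_1 ∨ ¬a_2 ∨ a_6) is falsified — backtrack.
So a_1 = False.
  then (a_1 ∨ a_5 ∨ ¬a_7) forces a_7 = False.
Set a_2 = True.
  then (¬a_2 ∨ a_4) forces a_4 = True.
Set a_6 = True.
All clauses satisfied.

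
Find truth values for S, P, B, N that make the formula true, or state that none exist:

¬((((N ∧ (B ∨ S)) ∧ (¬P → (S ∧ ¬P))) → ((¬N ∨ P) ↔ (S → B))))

S: True, P: True, B: False, N: True

  ¬((((N ∧ (B ∨ S)) ∧ (¬P → (S ∧ ¬P))) → ((¬N ∨ P) ↔ (S → B)))) = True
    ((N ∧ (B ∨ S)) ∧ (¬P → (S ∧ ¬P))) → ((¬N ∨ P) ↔ (S → B)) = False
      (N ∧ (B ∨ S)) ∧ (¬P → (S ∧ ¬P)) = True
        N ∧ (B ∨ S) = True
          B ∨ S = True
        ¬P → (S ∧ ¬P) = True
          ¬P = False
          S ∧ ¬P = False
            ¬P = False
      (¬N ∨ P) ↔ (S → B) = False
        ¬N ∨ P = True
          ¬N = False
        S → B = False
The formula evaluates to True.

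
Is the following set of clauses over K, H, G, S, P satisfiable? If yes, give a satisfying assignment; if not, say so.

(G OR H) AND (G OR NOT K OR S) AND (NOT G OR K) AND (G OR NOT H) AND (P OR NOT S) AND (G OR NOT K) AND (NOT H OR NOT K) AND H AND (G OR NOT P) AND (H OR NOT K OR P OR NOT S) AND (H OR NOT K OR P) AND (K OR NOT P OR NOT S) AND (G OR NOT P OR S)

Unsatisfiable

Case H = True:
  (G OR NOT H) forces G = True.
  (NOT G OR K) forces K = True.
  Clause (NOT H OR NOT K) is falsified — contradiction.
Case H = False:
  Clause (H) is falsified — contradiction.
Both cases fail, so the formula is unsatisfiable.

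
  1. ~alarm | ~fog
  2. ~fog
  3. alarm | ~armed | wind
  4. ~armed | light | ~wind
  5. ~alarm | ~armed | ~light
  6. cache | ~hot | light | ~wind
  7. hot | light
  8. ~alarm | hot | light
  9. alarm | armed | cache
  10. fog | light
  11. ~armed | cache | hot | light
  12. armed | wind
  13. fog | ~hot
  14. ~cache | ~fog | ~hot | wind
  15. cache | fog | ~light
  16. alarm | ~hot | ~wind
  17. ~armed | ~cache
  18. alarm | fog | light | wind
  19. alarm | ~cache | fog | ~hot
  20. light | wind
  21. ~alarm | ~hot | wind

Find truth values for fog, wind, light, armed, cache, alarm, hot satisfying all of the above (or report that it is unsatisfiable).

fog=F, wind=T, light=T, armed=F, cache=T, alarm=F, hot=F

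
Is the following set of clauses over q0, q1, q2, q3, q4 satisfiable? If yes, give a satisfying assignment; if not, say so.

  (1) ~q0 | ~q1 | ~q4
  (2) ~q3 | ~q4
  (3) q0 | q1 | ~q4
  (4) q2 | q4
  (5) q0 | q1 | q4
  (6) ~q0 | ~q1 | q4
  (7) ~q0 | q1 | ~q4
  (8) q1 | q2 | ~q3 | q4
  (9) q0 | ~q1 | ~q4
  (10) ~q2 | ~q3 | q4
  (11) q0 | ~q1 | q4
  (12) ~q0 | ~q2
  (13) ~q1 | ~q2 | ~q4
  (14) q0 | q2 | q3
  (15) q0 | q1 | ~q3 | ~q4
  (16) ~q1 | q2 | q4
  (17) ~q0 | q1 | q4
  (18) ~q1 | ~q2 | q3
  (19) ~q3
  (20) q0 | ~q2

Unsatisfiable

Case q0 = True:
  (~q0 | ~q2) forces q2 = False.
  (q2 | q4) forces q4 = True.
  (~q0 | ~q1 | ~q4) forces q1 = False.
  Clause (~q0 | q1 | ~q4) is falsified — contradiction.
Case q0 = False:
  (~q3) forces q3 = False.
  (q0 | q2 | q3) forces q2 = True.
  Clause (q0 | ~q2) is falsified — contradiction.
Both cases fail, so the formula is unsatisfiable.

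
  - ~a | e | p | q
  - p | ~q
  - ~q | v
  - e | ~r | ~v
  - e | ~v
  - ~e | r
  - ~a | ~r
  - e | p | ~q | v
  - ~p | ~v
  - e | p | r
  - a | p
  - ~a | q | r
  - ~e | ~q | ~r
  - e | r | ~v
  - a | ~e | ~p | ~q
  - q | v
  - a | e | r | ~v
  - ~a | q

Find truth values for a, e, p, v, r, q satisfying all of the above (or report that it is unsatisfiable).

Case p = True:
  (~p | ~v) forces v = False.
  (~q | v) forces q = False.
  Clause (q | v) is falsified — contradiction.
Case p = False:
  (p | ~q) forces q = False.
  (a | p) forces a = True.
  Clause (~a | q) is falsified — contradiction.
Both cases fail, so the formula is unsatisfiable.

Unsatisfiable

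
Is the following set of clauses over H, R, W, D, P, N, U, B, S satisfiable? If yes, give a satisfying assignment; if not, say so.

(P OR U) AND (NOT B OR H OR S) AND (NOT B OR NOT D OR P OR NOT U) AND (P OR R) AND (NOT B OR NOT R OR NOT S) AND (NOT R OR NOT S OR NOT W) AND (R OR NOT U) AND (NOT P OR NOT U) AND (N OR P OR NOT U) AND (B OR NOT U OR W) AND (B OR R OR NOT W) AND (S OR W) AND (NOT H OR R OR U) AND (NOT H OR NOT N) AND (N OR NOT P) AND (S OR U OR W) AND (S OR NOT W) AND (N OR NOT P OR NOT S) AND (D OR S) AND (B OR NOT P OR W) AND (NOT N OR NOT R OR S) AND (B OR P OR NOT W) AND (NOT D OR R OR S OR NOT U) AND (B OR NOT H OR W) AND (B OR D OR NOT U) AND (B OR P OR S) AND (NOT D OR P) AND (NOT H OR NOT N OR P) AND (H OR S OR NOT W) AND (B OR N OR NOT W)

H = False; R = False; W = False; D = False; P = True; N = True; U = False; B = True; S = True

Try H = True:
  (NOT H OR NOT N) forces N = False.
  (N OR NOT P) forces P = False.
  (P OR U) forces U = True.
  clause (N OR P OR NOT U) is falsified — backtrack.
So H = False.
Set R = False.
  then (P OR R) forces P = True.
  then (R OR NOT U) forces U = False.
  then (N OR NOT P) forces N = True.
Set W = False.
  then (S OR W) forces S = True.
  then (B OR NOT P OR W) forces B = True.
Set D = False.
All clauses satisfied.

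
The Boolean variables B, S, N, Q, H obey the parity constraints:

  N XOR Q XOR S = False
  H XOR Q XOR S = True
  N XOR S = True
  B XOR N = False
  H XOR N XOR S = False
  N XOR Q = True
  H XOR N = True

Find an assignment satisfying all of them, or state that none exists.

B = False; S = True; N = False; Q = True; H = True

N XOR Q XOR S = F XOR T XOR T = False ✓
H XOR Q XOR S = T XOR T XOR T = True ✓
N XOR S = F XOR T = True ✓
B XOR N = F XOR F = False ✓
H XOR N XOR S = T XOR F XOR T = False ✓
N XOR Q = F XOR T = True ✓
H XOR N = T XOR F = True ✓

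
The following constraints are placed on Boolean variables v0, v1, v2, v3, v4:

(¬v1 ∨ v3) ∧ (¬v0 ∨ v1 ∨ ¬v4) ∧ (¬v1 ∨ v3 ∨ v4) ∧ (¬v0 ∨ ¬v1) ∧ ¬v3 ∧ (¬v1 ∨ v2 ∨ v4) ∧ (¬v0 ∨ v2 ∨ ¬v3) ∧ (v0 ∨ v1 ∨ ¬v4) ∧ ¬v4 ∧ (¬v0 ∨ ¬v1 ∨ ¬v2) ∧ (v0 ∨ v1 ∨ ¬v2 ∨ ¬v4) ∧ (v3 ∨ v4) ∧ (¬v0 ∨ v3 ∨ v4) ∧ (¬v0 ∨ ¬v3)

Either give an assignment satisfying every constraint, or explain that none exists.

Case v4 = True:
  Clause (¬v4) is falsified — contradiction.
Case v4 = False:
  (¬v3) forces v3 = False.
  Clause (v3 ∨ v4) is falsified — contradiction.
Both cases fail, so the formula is unsatisfiable.

Unsatisfiable — no assignment works.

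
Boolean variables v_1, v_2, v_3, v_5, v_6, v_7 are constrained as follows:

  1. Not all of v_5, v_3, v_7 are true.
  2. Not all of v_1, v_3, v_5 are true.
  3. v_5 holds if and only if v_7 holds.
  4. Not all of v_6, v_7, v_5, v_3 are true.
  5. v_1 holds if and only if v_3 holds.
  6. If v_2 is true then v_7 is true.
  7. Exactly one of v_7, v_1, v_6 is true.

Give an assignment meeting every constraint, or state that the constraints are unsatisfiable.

v_1 = True; v_2 = False; v_3 = True; v_5 = False; v_6 = False; v_7 = False

  (1) {v_5, v_3, v_7}: 1/3 true — not all ✓
  (2) {v_1, v_3, v_5}: 2/3 true — not all ✓
  (3) v_5=F, v_7=F — same ✓
  (4) {v_6, v_7, v_5, v_3}: 1/4 true — not all ✓
  (5) v_1=T, v_3=T — same ✓
  (6) v_2=F ⇒ v_7: vacuous ✓
  (7) {v_7, v_1, v_6}: 1 true — exactly one ✓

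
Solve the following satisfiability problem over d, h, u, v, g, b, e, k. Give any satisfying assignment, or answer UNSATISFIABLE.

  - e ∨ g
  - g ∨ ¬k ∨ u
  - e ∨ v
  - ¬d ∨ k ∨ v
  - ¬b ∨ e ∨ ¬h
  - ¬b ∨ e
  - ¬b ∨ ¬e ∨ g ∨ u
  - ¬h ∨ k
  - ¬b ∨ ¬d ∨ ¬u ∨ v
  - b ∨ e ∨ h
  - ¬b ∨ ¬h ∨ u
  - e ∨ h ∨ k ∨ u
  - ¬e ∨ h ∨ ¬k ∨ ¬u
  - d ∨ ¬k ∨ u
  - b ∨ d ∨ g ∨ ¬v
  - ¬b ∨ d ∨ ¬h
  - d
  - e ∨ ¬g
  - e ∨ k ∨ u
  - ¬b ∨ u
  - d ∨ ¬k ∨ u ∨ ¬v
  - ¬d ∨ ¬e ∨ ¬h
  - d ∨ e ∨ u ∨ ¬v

Unit clause (d) forces d = True.
Try h = True:
  (¬h ∨ k) forces k = True.
  (¬d ∨ ¬e ∨ ¬h) forces e = False.
  (e ∨ g) forces g = True.
  clause (e ∨ ¬g) is falsified — backtrack.
So h = False.
Set u = True.
Try v = False:
  (e ∨ v) forces e = True.
  (¬d ∨ k ∨ v) forces k = True.
  clause (¬e ∨ h ∨ ¬k ∨ ¬u) is falsified — backtrack.
So v = True.
Set g = True.
  then (e ∨ ¬g) forces e = True.
  then (¬e ∨ h ∨ ¬k ∨ ¬u) forces k = False.
Set b = False.
All clauses satisfied.

d = True, h = False, u = True, v = True, g = True, b = False, e = True, k = False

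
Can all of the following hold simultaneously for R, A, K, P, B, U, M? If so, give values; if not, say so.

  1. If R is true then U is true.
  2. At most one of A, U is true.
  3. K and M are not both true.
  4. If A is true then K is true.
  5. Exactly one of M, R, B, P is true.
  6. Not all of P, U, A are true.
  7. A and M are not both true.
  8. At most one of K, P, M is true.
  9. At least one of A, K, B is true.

R = True, A = False, K = True, P = False, B = False, U = True, M = False

  (1) R=T ⇒ U: T ✓
  (2) {A, U}: 1 true — at most one ✓
  (3) K=T, M=F — not both ✓
  (4) A=F ⇒ K: vacuous ✓
  (5) {M, R, B, P}: 1 true — exactly one ✓
  (6) {P, U, A}: 1/3 true — not all ✓
  (7) A=F, M=F — not both ✓
  (8) {K, P, M}: 1 true — at most one ✓
  (9) {A, K, B}: 1 true — at least one ✓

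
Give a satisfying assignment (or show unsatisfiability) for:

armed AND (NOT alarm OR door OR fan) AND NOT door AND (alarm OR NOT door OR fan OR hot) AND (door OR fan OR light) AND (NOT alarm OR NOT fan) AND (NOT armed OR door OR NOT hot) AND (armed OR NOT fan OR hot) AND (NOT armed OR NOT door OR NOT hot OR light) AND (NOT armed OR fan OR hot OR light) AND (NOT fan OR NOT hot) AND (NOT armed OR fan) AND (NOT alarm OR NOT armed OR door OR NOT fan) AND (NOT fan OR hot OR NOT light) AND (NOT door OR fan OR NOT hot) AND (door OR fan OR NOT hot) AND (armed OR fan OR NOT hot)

Unit clause (armed) forces armed = True.
Unit clause (NOT door) forces door = False.
In (NOT armed OR door OR NOT hot) only NOT hot is left, so hot = False.
In (NOT armed OR fan) only fan is left, so fan = True.
In (NOT alarm OR NOT armed OR door OR NOT fan) only NOT alarm is left, so alarm = False.
In (NOT fan OR hot OR NOT light) only NOT light is left, so light = False.
All clauses satisfied.

alarm = False, armed = True, fan = True, door = False, hot = False, light = False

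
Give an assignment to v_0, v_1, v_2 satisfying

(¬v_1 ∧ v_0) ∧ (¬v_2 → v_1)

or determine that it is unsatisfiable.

v_0 = True, v_1 = False, v_2 = True

  ¬v_1 ∧ v_0 = True
    ¬v_1 = True
  ¬v_2 → v_1 = True
    ¬v_2 = False
Both conjuncts True, so the formula holds.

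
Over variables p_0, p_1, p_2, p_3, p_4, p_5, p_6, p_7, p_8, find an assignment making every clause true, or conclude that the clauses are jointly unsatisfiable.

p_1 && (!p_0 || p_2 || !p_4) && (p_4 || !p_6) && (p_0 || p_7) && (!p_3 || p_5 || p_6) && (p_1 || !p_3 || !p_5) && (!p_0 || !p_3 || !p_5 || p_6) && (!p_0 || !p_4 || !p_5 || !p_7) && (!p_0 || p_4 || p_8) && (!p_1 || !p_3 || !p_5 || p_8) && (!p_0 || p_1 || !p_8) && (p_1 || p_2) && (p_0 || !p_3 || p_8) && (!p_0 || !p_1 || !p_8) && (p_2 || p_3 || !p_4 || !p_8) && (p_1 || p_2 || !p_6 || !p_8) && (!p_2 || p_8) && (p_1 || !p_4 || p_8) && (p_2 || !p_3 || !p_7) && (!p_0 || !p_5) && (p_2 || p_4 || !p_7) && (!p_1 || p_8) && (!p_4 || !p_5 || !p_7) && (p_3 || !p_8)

p_0 = False; p_1 = True; p_2 = True; p_3 = True; p_4 = False; p_5 = True; p_6 = False; p_7 = True; p_8 = True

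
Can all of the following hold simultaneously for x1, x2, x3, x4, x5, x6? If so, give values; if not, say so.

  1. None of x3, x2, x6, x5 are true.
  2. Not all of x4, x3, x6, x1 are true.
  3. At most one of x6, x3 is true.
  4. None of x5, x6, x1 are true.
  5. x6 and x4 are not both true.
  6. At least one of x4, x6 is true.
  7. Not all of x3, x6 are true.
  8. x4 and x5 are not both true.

x1 = False, x2 = False, x3 = False, x4 = True, x5 = False, x6 = False

  (1) {x3, x2, x6, x5}: 0 true — none ✓
  (2) {x4, x3, x6, x1}: 1/4 true — not all ✓
  (3) {x6, x3}: 0 true — at most one ✓
  (4) {x5, x6, x1}: 0 true — none ✓
  (5) x6=F, x4=T — not both ✓
  (6) {x4, x6}: 1 true — at least one ✓
  (7) {x3, x6}: 0/2 true — not all ✓
  (8) x4=T, x5=F — not both ✓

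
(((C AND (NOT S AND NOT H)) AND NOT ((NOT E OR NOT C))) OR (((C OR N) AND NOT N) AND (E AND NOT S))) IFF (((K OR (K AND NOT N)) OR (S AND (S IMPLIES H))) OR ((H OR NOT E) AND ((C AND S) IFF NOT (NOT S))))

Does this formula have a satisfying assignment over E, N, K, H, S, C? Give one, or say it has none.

E = True; N = False; K = False; H = False; S = True; C = True

  (((C AND (NOT S AND NOT H)) AND NOT ((NOT E OR NOT C))) OR (((C OR N) AND NOT N) AND (E AND NOT S))) IFF (((K OR (K AND NOT N)) OR (S AND (S IMPLIES H))) OR ((H OR NOT E) AND ((C AND S) IFF NOT (NOT S)))) = True
    ((C AND (NOT S AND NOT H)) AND NOT ((NOT E OR NOT C))) OR (((C OR N) AND NOT N) AND (E AND NOT S)) = False
      (C AND (NOT S AND NOT H)) AND NOT ((NOT E OR NOT C)) = False
        C AND (NOT S AND NOT H) = False
          NOT S AND NOT H = False
            NOT S = False
            NOT H = True
        NOT ((NOT E OR NOT C)) = True
          NOT E OR NOT C = False
            NOT E = False
            NOT C = False
      ((C OR N) AND NOT N) AND (E AND NOT S) = False
        (C OR N) AND NOT N = True
          C OR N = True
          NOT N = True
        E AND NOT S = False
          NOT S = False
    ((K OR (K AND NOT N)) OR (S AND (S IMPLIES H))) OR ((H OR NOT E) AND ((C AND S) IFF NOT (NOT S))) = False
      (K OR (K AND NOT N)) OR (S AND (S IMPLIES H)) = False
        K OR (K AND NOT N) = False
          K AND NOT N = False
            NOT N = True
        S AND (S IMPLIES H) = False
          S IMPLIES H = False
      (H OR NOT E) AND ((C AND S) IFF NOT (NOT S)) = False
        H OR NOT E = False
          NOT E = False
        (C AND S) IFF NOT (NOT S) = True
          C AND S = True
          NOT (NOT S) = True
            NOT S = False
The formula evaluates to True.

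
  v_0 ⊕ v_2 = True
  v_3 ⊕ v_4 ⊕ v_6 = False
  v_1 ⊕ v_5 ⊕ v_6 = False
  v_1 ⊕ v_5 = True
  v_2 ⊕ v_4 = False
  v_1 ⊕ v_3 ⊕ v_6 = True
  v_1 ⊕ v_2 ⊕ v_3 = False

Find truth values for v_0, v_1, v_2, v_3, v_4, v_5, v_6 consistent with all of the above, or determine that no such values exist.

v_0: True, v_1: True, v_2: False, v_3: True, v_4: False, v_5: False, v_6: True

v_0 ⊕ v_2 = T ⊕ F = True ✓
v_3 ⊕ v_4 ⊕ v_6 = T ⊕ F ⊕ T = False ✓
v_1 ⊕ v_5 ⊕ v_6 = T ⊕ F ⊕ T = False ✓
v_1 ⊕ v_5 = T ⊕ F = True ✓
v_2 ⊕ v_4 = F ⊕ F = False ✓
v_1 ⊕ v_3 ⊕ v_6 = T ⊕ T ⊕ T = True ✓
v_1 ⊕ v_2 ⊕ v_3 = T ⊕ F ⊕ T = False ✓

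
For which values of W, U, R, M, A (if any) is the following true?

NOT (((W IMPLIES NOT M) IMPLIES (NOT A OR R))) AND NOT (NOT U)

W: True, U: True, R: False, M: False, A: True

  NOT (((W IMPLIES NOT M) IMPLIES (NOT A OR R))) = True
    (W IMPLIES NOT M) IMPLIES (NOT A OR R) = False
      W IMPLIES NOT M = True
        NOT M = True
      NOT A OR R = False
        NOT A = False
  NOT (NOT U) = True
    NOT U = False
Both conjuncts True, so the formula holds.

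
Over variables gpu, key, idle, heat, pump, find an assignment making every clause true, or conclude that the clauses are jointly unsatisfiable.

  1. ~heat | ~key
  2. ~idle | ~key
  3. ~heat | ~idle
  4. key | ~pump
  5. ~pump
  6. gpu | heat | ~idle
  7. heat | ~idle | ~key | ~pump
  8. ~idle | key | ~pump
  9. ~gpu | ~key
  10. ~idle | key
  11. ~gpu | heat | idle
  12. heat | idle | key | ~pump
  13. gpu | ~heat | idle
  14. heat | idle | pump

Unit clause (~pump) forces pump = False.
Set gpu = True.
  then (~gpu | ~key) forces key = False.
  then (~idle | key) forces idle = False.
  then (~gpu | heat | idle) forces heat = True.
All clauses satisfied.

gpu = True, key = False, idle = False, heat = True, pump = False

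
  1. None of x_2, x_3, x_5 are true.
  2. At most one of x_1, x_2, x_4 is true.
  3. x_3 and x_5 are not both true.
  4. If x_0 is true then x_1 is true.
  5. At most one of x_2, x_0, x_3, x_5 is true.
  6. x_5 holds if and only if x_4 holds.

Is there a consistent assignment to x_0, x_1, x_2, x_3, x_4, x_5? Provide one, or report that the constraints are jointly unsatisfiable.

x_0 = False; x_1 = False; x_2 = False; x_3 = False; x_4 = False; x_5 = False

  (1) {x_2, x_3, x_5}: 0 true — none ✓
  (2) {x_1, x_2, x_4}: 0 true — at most one ✓
  (3) x_3=F, x_5=F — not both ✓
  (4) x_0=F ⇒ x_1: vacuous ✓
  (5) {x_2, x_0, x_3, x_5}: 0 true — at most one ✓
  (6) x_5=F, x_4=F — same ✓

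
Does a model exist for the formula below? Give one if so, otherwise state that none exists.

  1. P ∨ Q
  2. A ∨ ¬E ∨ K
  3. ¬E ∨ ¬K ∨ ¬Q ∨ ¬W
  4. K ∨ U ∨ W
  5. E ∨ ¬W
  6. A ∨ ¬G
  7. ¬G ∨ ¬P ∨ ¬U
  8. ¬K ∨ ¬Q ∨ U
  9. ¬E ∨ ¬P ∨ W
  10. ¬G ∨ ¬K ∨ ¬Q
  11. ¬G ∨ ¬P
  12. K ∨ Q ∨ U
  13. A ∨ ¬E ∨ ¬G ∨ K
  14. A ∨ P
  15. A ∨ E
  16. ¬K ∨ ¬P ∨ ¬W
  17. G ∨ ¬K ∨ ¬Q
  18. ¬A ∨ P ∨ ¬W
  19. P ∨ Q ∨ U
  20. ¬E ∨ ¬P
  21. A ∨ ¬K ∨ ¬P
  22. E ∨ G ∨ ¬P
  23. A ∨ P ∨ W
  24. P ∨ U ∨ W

P = False, K = False, A = True, Q = True, G = True, W = False, E = True, U = True

Try P = True:
  (¬G ∨ ¬P) forces G = False.
  (¬E ∨ ¬P) forces E = False.
  clause (E ∨ G ∨ ¬P) is falsified — backtrack.
So P = False.
  then (P ∨ Q) forces Q = True.
  then (A ∨ P) forces A = True.
  then (¬A ∨ P ∨ ¬W) forces W = False.
  then (P ∨ U ∨ W) forces U = True.
Set K = False.
Set G = True.
Set E = True.
All clauses satisfied.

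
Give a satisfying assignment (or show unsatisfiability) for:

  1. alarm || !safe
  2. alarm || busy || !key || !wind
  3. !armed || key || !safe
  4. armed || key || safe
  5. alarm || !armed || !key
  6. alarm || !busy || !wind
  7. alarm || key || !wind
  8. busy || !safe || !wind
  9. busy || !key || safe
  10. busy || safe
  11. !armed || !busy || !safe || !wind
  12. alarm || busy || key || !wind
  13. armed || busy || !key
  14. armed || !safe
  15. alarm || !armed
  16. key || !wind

Set alarm = True.
Set key = True.
Set busy = True.
Set safe = False.
Set armed = True.
Set wind = True.
All clauses satisfied.

alarm = True, key = True, busy = True, safe = False, armed = True, wind = True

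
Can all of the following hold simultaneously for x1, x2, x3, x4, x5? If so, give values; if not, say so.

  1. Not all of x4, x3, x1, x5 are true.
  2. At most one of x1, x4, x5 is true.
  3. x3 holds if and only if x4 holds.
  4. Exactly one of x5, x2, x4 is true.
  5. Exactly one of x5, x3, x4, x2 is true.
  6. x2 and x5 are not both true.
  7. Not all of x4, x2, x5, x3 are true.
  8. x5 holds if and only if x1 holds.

x1: False, x2: True, x3: False, x4: False, x5: False

  (1) {x4, x3, x1, x5}: 0/4 true — not all ✓
  (2) {x1, x4, x5}: 0 true — at most one ✓
  (3) x3=F, x4=F — same ✓
  (4) {x5, x2, x4}: 1 true — exactly one ✓
  (5) {x5, x3, x4, x2}: 1 true — exactly one ✓
  (6) x2=T, x5=F — not both ✓
  (7) {x4, x2, x5, x3}: 1/4 true — not all ✓
  (8) x5=F, x1=F — same ✓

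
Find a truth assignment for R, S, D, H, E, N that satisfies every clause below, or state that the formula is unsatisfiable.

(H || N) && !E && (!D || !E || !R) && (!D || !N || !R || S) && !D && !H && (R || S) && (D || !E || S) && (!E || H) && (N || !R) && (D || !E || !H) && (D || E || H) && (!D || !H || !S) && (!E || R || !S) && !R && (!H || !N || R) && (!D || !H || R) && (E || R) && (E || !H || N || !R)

Case R = True:
  Clause (!R) is falsified — contradiction.
Case R = False:
  (!E) forces E = False.
  Clause (E || R) is falsified — contradiction.
Both cases fail, so the formula is unsatisfiable.

Unsatisfiable — no assignment works.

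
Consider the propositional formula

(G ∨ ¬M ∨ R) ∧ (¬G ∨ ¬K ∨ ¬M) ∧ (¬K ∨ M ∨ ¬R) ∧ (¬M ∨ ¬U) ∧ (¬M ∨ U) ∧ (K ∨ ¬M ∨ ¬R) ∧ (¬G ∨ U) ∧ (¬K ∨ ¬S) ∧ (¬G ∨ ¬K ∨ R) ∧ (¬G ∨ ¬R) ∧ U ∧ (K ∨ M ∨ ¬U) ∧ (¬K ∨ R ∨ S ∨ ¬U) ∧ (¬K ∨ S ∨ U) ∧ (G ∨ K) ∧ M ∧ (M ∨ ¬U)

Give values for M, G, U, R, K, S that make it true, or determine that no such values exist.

Case M = True:
  (¬M ∨ ¬U) forces U = False.
  Clause (¬M ∨ U) is falsified — contradiction.
Case M = False:
  Clause (M) is falsified — contradiction.
Both cases fail, so the formula is unsatisfiable.

UNSATISFIABLE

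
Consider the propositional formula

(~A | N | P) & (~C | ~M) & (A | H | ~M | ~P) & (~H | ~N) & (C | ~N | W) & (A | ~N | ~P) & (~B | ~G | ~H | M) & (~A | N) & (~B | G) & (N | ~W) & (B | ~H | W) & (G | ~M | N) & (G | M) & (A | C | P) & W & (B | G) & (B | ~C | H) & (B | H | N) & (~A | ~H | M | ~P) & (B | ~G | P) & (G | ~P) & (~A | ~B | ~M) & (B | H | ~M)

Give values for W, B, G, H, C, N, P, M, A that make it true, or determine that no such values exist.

W: True, B: True, G: True, H: False, C: True, N: True, P: False, M: False, A: False

Unit clause (W) forces W = True.
In (N | ~W) only N is left, so N = True.
In (~H | ~N) only ~H is left, so H = False.
Set B = True.
  then (~B | G) forces G = True.
Set C = True.
  then (~C | ~M) forces M = False.
Set P = False.
Set A = False.
All clauses satisfied.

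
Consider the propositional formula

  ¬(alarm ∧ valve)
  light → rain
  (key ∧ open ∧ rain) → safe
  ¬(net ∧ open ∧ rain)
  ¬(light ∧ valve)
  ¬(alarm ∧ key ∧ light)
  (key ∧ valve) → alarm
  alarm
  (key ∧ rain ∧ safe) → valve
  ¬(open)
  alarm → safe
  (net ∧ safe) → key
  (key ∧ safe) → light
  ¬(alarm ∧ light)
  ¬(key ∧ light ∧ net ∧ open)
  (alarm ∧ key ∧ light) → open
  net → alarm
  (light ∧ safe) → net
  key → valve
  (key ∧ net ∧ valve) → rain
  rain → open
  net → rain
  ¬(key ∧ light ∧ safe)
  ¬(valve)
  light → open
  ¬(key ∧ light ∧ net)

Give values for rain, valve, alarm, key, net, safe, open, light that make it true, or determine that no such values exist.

Unit clause (¬open) forces open = False.
Unit clause (alarm) forces alarm = True.
In (¬alarm ∨ ¬light) only ¬light is left, so light = False.
Unit clause (¬valve) forces valve = False.
In (¬key ∨ valve) only ¬key is left, so key = False.
In (open ∨ ¬rain) only ¬rain is left, so rain = False.
In (¬alarm ∨ safe) only safe is left, so safe = True.
In (key ∨ ¬net ∨ ¬safe) only ¬net is left, so net = False.
All clauses satisfied.

rain: False, valve: False, alarm: True, key: False, net: False, safe: True, open: False, light: False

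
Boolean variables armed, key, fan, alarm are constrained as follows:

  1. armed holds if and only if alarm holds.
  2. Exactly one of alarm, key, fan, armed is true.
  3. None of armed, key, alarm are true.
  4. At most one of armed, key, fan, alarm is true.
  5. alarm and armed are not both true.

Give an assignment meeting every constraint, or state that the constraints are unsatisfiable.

armed = False, key = False, fan = True, alarm = False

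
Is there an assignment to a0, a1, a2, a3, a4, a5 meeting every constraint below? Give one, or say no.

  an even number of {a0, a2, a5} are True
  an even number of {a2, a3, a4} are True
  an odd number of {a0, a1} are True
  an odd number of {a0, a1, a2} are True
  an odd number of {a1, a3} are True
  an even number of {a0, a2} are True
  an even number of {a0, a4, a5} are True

a0 = False; a1 = True; a2 = False; a3 = False; a4 = False; a5 = False

{a0, a2, a5}: 0 true → even ✓
{a2, a3, a4}: 0 true → even ✓
{a0, a1}: 1 true → odd ✓
{a0, a1, a2}: 1 true → odd ✓
{a1, a3}: 1 true → odd ✓
{a0, a2}: 0 true → even ✓
{a0, a4, a5}: 0 true → even ✓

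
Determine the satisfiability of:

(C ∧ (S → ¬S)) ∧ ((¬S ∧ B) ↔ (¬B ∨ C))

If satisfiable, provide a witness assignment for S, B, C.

S = False; B = True; C = True

  C ∧ (S → ¬S) = True
    S → ¬S = True
      ¬S = True
  (¬S ∧ B) ↔ (¬B ∨ C) = True
    ¬S ∧ B = True
      ¬S = True
    ¬B ∨ C = True
      ¬B = False
Both conjuncts True, so the formula holds.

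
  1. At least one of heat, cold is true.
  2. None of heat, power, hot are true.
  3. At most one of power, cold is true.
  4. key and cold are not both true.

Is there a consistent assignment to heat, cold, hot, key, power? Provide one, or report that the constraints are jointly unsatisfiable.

heat = False, cold = True, hot = False, key = False, power = False

  (1) {heat, cold}: 1 true — at least one ✓
  (2) {heat, power, hot}: 0 true — none ✓
  (3) {power, cold}: 1 true — at most one ✓
  (4) key=F, cold=T — not both ✓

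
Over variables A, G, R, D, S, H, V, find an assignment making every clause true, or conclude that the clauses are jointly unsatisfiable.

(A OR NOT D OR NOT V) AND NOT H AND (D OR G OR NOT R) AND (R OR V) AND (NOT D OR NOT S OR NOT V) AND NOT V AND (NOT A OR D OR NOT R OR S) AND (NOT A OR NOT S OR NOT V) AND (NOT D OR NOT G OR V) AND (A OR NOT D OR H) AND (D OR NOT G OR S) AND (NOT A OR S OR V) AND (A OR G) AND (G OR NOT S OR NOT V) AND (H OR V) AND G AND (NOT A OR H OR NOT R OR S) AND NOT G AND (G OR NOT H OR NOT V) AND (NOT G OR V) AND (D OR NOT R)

Case G = True:
  Clause (NOT G) is falsified — contradiction.
Case G = False:
  Clause (G) is falsified — contradiction.
Both cases fail, so the formula is unsatisfiable.

Unsatisfiable — no assignment works.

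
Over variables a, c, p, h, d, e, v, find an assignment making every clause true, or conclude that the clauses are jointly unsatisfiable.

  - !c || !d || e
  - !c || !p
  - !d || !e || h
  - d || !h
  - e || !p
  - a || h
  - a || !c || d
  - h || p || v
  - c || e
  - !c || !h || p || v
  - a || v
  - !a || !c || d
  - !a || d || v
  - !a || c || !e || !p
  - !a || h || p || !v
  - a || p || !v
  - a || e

a: True, c: False, p: False, h: True, d: True, e: True, v: True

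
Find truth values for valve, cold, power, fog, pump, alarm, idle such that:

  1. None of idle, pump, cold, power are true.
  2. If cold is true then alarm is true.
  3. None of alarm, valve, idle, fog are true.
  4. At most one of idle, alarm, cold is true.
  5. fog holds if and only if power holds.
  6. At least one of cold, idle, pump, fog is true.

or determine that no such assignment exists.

Unsatisfiable — no assignment works.

Case fog = True:
  Constraint (3) is violated (fog=T) — contradiction.
Case fog = False:
  (1) forces idle = False.
  (1) forces pump = False.
  (1) forces cold = False.
  Constraint (6) is violated (cold=F, idle=F, pump=F, fog=F) — contradiction.
Both cases fail — unsatisfiable.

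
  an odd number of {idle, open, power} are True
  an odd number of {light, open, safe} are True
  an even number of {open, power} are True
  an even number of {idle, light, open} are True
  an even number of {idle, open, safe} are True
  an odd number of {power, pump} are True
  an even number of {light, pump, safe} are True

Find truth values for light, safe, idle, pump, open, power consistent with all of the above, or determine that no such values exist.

light=F, safe=F, idle=T, pump=F, open=T, power=T

{idle, open, power}: 3 true → odd ✓
{light, open, safe}: 1 true → odd ✓
{open, power}: 2 true → even ✓
{idle, light, open}: 2 true → even ✓
{idle, open, safe}: 2 true → even ✓
{power, pump}: 1 true → odd ✓
{light, pump, safe}: 0 true → even ✓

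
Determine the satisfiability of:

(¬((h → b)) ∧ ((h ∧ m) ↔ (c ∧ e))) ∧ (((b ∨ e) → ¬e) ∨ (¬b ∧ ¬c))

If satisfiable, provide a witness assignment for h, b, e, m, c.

h=T; b=F; e=F; m=F; c=F

  ¬((h → b)) ∧ ((h ∧ m) ↔ (c ∧ e)) = True
    ¬((h → b)) = True
      h → b = False
    (h ∧ m) ↔ (c ∧ e) = True
      h ∧ m = False
      c ∧ e = False
  ((b ∨ e) → ¬e) ∨ (¬b ∧ ¬c) = True
    (b ∨ e) → ¬e = True
      b ∨ e = False
      ¬e = True
    ¬b ∧ ¬c = True
      ¬b = True
      ¬c = True
Both conjuncts True, so the formula holds.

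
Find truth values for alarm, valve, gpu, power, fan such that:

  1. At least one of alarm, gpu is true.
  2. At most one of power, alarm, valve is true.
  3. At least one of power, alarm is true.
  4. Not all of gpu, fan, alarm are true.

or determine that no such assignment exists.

alarm = True, valve = False, gpu = False, power = False, fan = False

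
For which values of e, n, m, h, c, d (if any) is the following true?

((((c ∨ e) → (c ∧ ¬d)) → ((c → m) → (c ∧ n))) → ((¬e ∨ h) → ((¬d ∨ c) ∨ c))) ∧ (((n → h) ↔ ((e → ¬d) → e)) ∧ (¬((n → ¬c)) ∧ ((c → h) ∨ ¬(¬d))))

e = True, n = True, m = True, h = True, c = True, d = True

  (((c ∨ e) → (c ∧ ¬d)) → ((c → m) → (c ∧ n))) → ((¬e ∨ h) → ((¬d ∨ c) ∨ c)) = True
    ((c ∨ e) → (c ∧ ¬d)) → ((c → m) → (c ∧ n)) = True
      (c ∨ e) → (c ∧ ¬d) = False
        c ∨ e = True
        c ∧ ¬d = False
          ¬d = False
      (c → m) → (c ∧ n) = True
        c → m = True
        c ∧ n = True
    (¬e ∨ h) → ((¬d ∨ c) ∨ c) = True
      ¬e ∨ h = True
        ¬e = False
      (¬d ∨ c) ∨ c = True
        ¬d ∨ c = True
          ¬d = False
  ((n → h) ↔ ((e → ¬d) → e)) ∧ (¬((n → ¬c)) ∧ ((c → h) ∨ ¬(¬d))) = True
    (n → h) ↔ ((e → ¬d) → e) = True
      n → h = True
      (e → ¬d) → e = True
        e → ¬d = False
          ¬d = False
    ¬((n → ¬c)) ∧ ((c → h) ∨ ¬(¬d)) = True
      ¬((n → ¬c)) = True
        n → ¬c = False
          ¬c = False
      (c → h) ∨ ¬(¬d) = True
        c → h = True
        ¬(¬d) = True
          ¬d = False
Both conjuncts True, so the formula holds.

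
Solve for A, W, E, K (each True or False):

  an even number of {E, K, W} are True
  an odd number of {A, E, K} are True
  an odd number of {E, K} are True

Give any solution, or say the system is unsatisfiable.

A: False, W: True, E: False, K: True

{E, K, W}: 2 true → even ✓
{A, E, K}: 1 true → odd ✓
{E, K}: 1 true → odd ✓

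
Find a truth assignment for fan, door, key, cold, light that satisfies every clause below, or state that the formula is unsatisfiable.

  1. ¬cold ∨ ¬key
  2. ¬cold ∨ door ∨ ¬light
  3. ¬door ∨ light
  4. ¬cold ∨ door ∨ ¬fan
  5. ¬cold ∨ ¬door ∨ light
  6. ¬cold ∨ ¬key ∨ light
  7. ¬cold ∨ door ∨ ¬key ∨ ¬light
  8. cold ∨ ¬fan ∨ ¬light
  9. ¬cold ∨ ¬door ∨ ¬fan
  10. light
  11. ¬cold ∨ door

fan = False; door = True; key = True; cold = False; light = True

Unit clause (light) forces light = True.
Set fan = False.
Set door = True.
Set key = True.
  then (¬cold ∨ ¬key) forces cold = False.
All clauses satisfied.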